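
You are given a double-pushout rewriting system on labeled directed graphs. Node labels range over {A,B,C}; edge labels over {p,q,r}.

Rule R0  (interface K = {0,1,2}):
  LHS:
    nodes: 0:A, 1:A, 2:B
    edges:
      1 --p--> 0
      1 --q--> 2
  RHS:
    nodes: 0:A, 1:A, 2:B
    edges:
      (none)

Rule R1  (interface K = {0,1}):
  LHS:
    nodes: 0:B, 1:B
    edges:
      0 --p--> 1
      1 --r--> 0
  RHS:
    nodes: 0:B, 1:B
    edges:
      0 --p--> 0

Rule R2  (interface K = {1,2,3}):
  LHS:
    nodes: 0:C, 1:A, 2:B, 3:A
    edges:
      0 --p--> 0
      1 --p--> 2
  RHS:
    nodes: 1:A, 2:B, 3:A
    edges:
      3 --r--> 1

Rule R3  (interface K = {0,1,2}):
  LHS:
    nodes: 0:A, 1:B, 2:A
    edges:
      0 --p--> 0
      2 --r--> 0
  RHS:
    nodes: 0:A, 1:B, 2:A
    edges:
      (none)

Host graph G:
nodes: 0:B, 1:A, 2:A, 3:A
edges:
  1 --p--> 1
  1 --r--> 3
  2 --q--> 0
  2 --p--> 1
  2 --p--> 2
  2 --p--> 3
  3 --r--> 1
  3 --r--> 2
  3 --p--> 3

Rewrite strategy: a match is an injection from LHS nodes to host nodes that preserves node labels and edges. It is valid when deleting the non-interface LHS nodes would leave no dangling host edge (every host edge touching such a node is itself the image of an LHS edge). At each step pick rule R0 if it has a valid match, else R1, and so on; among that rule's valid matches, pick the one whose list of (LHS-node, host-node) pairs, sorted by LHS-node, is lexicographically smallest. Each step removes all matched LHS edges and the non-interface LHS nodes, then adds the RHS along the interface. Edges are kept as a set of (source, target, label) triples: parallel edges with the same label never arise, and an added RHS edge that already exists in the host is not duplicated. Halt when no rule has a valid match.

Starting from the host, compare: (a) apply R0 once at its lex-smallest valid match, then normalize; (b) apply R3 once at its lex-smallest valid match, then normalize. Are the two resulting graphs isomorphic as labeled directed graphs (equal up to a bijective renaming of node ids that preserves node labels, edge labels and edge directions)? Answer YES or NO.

Answer: YES

Rewrite trace:
branch R0-first: apply at {0↦1, 1↦2, 2↦0} → |E|=7, then 3 more step(s) → NF |V|=4 |E|=1 V={0:B, 1:A, 2:A, 3:A} E=2-p->3
branch R3-first: apply at {0↦1, 1↦0, 2↦3} → |E|=7, then 3 more step(s) → NF |V|=4 |E|=1 V={0:B, 1:A, 2:A, 3:A} E=2-p->3
graphs isomorphic (equal up to label-preserving node renaming)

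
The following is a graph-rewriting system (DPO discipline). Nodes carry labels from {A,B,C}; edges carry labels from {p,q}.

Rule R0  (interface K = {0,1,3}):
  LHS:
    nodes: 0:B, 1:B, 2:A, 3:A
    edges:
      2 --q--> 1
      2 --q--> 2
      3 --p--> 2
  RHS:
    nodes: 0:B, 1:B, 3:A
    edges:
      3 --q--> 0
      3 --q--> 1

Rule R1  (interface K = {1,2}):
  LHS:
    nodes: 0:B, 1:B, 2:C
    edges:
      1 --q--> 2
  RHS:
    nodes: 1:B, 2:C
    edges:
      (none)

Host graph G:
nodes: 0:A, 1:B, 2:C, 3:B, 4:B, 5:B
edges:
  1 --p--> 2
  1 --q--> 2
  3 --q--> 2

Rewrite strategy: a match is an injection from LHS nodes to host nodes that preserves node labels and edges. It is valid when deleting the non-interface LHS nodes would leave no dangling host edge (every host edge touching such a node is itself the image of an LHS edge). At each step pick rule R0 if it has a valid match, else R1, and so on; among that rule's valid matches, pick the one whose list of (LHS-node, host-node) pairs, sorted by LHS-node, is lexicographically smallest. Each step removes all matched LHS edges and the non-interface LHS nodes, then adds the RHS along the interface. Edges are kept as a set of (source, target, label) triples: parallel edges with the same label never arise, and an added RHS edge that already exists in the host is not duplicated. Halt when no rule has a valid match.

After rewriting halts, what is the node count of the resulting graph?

Answer: 4

Rewrite trace:
[0] host  ⇒  6 nodes, 3 edges  {1-p->2 1-q->2 3-q->2}
[1] R1 @ {0↦4, 1↦1, 2↦2}  ⇒  5 nodes, 2 edges  {1-p->2 3-q->2}
[2] R1 @ {0↦5, 1↦3, 2↦2}  ⇒  4 nodes, 1 edges  {1-p->2}
halt: no rule applies after step 2
NF nodes: {0:A, 1:B, 2:C, 3:B}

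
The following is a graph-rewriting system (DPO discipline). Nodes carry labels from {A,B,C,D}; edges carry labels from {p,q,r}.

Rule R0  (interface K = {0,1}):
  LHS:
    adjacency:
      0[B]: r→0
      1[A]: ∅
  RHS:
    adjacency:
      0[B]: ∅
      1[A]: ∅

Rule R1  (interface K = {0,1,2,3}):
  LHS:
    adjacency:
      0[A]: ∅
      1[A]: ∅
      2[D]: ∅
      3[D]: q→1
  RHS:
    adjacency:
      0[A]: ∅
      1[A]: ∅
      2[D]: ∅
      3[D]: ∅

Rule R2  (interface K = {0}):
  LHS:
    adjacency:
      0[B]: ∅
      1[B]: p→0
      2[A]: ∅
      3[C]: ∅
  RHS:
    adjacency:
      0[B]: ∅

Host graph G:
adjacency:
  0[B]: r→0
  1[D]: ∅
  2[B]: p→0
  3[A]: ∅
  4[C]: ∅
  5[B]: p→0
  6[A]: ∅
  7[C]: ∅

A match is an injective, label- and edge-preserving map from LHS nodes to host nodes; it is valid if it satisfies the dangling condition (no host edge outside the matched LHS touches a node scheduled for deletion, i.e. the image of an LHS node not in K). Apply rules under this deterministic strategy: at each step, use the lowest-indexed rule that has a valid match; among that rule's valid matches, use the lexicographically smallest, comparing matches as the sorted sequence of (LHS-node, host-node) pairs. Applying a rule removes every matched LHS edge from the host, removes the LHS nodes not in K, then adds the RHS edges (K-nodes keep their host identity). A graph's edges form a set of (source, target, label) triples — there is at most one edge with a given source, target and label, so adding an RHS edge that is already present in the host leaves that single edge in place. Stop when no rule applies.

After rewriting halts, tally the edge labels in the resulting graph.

[0] host  ⇒  8 nodes, 3 edges  {0-r->0 2-p->0 5-p->0}
[1] R0 @ {0↦0, 1↦3}  ⇒  8 nodes, 2 edges  {2-p->0 5-p->0}
[2] R2 @ {0↦0, 1↦2, 2↦3, 3↦4}  ⇒  5 nodes, 1 edges  {5-p->0}
[3] R2 @ {0↦0, 1↦5, 2↦6, 3↦7}  ⇒  2 nodes, 0 edges  {∅}
halt: no rule applies after step 3
NF edges: []

Answer: (no edges)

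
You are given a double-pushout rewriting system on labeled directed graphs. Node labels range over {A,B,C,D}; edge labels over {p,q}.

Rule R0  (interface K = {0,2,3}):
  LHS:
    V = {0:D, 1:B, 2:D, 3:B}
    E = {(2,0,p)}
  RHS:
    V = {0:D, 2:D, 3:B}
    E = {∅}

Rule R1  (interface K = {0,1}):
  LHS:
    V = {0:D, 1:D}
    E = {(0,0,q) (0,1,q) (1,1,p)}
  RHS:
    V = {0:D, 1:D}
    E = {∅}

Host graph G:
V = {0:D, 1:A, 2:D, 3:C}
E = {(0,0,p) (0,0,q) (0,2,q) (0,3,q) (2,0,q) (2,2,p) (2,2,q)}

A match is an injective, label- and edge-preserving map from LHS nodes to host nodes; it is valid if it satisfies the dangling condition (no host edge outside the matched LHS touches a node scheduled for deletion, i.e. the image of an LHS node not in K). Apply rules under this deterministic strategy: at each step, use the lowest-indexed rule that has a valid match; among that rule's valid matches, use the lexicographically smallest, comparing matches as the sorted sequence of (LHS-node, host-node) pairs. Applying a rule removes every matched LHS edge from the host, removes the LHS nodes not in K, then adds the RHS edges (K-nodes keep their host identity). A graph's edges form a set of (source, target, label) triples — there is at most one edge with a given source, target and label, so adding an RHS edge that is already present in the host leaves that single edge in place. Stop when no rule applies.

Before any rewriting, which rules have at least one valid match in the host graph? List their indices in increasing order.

R0: no valid match — LHS pattern not found
R1: 2 valid matches — {0↦0, 1↦2}, {0↦2, 1↦0}

Answer: [R1]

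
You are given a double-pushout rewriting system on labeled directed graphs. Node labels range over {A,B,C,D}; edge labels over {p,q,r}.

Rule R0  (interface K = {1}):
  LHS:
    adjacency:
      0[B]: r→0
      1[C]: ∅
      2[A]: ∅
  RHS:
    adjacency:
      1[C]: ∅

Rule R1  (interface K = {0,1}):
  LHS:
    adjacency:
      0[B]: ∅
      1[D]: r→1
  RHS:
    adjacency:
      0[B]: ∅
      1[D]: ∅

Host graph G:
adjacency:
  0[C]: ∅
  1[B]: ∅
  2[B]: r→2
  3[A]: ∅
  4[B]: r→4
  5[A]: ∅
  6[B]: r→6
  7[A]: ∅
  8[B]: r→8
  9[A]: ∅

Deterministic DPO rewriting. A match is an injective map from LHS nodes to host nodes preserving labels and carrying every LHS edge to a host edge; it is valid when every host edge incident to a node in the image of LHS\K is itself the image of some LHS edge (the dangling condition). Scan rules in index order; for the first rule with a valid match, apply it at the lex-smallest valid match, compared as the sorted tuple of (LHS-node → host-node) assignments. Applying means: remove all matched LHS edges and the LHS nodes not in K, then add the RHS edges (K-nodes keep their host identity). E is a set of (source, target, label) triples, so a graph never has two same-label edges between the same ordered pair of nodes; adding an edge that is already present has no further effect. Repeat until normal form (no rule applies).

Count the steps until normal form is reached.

start.  V:10 E:4  edges: 2-r->2 4-r->4 6-r->6 8-r->8
1. fire R0 via {0↦2, 1↦0, 2↦3}  →  V:8 E:3  edges: 4-r->4 6-r->6 8-r->8
2. fire R0 via {0↦4, 1↦0, 2↦5}  →  V:6 E:2  edges: 6-r->6 8-r->8
3. fire R0 via {0↦6, 1↦0, 2↦7}  →  V:4 E:1  edges: 8-r->8
4. fire R0 via {0↦8, 1↦0, 2↦9}  →  V:2 E:0  edges: ∅
normal form: no rule applies after step 4

Answer: 4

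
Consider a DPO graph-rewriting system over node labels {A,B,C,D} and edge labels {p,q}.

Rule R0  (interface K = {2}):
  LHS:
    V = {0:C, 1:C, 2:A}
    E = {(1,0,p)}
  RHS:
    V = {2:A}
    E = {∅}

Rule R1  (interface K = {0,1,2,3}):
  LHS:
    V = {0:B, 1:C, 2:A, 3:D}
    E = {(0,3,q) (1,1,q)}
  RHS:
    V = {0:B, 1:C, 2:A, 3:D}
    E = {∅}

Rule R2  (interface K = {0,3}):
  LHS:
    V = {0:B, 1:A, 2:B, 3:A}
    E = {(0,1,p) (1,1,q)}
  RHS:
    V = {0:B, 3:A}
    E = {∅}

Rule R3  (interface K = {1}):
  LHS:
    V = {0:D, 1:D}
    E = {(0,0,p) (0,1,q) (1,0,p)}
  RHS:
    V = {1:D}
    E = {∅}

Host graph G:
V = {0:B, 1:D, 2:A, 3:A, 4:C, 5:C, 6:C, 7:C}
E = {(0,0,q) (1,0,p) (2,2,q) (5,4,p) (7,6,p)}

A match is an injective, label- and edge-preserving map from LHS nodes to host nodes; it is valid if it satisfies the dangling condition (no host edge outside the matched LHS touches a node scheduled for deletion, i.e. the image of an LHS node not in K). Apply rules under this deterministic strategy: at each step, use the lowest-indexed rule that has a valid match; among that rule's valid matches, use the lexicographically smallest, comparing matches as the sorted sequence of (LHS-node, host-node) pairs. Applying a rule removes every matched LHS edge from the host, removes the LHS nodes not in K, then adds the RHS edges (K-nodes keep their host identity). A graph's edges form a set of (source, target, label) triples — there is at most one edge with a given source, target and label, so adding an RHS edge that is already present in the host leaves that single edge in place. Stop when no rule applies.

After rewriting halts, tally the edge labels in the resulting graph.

Answer: p:1 q:2

Steps:
initial: |V|=8 |E|=5  E = 0-q->0 1-p->0 2-q->2 5-p->4 7-p->6
step 1: apply R0 at {0↦4, 1↦5, 2↦2}  → |V|=6 |E|=4  E = 0-q->0 1-p->0 2-q->2 7-p->6
step 2: apply R0 at {0↦6, 1↦7, 2↦2}  → |V|=4 |E|=3  E = 0-q->0 1-p->0 2-q->2
normal form: no rule applies after step 2
NF edges: [(0, 0, 'q'), (1, 0, 'p'), (2, 2, 'q')]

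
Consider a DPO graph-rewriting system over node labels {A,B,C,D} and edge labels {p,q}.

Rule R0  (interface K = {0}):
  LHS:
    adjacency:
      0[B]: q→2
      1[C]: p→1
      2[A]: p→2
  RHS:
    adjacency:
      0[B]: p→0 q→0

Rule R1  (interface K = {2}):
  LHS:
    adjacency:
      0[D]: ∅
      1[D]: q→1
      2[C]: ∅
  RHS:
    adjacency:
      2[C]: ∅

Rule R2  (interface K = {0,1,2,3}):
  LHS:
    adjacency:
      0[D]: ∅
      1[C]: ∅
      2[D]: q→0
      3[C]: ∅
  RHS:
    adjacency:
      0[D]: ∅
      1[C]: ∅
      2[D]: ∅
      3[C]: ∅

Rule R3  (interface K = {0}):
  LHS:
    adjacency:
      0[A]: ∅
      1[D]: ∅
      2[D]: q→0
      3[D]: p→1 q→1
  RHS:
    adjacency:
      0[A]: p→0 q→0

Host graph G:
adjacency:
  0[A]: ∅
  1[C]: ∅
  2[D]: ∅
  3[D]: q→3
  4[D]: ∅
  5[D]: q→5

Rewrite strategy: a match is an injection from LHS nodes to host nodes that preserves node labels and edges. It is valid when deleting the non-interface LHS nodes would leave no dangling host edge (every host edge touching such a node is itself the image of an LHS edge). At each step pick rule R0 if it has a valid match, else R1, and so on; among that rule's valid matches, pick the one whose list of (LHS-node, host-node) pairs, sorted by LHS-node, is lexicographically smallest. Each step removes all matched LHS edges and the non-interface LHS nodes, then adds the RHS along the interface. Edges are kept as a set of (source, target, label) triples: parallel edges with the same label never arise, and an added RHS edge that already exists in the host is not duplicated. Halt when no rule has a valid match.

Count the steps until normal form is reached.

Answer: 2

Rewrite trace:
start.  V:6 E:2  edges: 3-q->3 5-q->5
1. fire R1 via {0↦2, 1↦3, 2↦1}  →  V:4 E:1  edges: 5-q->5
2. fire R1 via {0↦4, 1↦5, 2↦1}  →  V:2 E:0  edges: ∅
normal form: no rule applies after step 2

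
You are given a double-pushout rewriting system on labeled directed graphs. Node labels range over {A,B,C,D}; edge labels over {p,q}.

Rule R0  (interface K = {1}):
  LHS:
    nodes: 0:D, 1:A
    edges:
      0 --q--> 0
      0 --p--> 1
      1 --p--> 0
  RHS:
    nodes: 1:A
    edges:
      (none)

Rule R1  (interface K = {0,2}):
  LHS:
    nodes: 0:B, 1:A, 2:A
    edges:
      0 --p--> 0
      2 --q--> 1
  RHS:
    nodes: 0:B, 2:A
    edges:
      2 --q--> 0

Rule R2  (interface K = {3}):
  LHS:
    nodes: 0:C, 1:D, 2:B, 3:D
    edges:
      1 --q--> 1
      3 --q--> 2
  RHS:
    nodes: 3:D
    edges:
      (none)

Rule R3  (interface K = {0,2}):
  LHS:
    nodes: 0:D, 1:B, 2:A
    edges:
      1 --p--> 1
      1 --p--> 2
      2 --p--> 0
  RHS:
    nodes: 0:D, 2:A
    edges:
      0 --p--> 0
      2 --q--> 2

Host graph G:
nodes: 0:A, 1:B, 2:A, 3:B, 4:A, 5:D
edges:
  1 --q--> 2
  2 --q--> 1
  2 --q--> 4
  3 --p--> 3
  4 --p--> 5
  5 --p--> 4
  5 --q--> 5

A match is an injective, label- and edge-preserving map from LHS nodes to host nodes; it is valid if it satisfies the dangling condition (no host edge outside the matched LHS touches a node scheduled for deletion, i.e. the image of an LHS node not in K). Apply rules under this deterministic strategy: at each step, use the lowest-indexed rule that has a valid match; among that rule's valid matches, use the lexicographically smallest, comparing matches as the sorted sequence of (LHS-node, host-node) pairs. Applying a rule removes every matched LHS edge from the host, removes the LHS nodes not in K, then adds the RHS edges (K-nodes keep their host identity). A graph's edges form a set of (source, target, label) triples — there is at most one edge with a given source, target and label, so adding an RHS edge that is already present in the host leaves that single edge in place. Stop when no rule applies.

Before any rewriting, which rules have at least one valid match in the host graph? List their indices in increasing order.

R0: 1 valid match — {0↦5, 1↦4}
R1: no valid match — 1 raw match, all fail dangling condition
R2: no valid match — LHS pattern not found
R3: no valid match — LHS pattern not found

Answer: [R0]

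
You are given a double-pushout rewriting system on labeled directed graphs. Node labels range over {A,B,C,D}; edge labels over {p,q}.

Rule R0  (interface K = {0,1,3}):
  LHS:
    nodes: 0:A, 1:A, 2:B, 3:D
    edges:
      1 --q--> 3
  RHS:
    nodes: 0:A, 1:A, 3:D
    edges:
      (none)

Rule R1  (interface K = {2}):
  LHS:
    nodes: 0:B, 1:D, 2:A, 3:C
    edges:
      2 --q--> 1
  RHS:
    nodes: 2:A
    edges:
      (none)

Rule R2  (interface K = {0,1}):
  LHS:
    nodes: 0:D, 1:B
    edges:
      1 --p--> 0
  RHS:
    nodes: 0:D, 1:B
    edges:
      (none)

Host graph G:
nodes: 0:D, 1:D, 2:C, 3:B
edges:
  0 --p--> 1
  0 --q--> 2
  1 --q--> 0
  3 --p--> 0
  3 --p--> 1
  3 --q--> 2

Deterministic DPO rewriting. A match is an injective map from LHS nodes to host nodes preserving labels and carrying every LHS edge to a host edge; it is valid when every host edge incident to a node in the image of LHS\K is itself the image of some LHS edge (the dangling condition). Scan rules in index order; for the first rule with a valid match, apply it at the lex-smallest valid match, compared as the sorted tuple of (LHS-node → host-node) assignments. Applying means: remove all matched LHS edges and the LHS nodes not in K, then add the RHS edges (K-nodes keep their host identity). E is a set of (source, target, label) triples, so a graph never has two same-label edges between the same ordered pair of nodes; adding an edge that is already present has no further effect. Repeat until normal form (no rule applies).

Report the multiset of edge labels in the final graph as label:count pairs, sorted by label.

[0] host  ⇒  4 nodes, 6 edges  {0-p->1 0-q->2 1-q->0 3-p->0 3-p->1 3-q->2}
[1] R2 @ {0↦0, 1↦3}  ⇒  4 nodes, 5 edges  {0-p->1 0-q->2 1-q->0 3-p->1 3-q->2}
[2] R2 @ {0↦1, 1↦3}  ⇒  4 nodes, 4 edges  {0-p->1 0-q->2 1-q->0 3-q->2}
final graph: no rule applies after step 2
NF edges: [(0, 1, 'p'), (0, 2, 'q'), (1, 0, 'q'), (3, 2, 'q')]

Answer: p:1 q:3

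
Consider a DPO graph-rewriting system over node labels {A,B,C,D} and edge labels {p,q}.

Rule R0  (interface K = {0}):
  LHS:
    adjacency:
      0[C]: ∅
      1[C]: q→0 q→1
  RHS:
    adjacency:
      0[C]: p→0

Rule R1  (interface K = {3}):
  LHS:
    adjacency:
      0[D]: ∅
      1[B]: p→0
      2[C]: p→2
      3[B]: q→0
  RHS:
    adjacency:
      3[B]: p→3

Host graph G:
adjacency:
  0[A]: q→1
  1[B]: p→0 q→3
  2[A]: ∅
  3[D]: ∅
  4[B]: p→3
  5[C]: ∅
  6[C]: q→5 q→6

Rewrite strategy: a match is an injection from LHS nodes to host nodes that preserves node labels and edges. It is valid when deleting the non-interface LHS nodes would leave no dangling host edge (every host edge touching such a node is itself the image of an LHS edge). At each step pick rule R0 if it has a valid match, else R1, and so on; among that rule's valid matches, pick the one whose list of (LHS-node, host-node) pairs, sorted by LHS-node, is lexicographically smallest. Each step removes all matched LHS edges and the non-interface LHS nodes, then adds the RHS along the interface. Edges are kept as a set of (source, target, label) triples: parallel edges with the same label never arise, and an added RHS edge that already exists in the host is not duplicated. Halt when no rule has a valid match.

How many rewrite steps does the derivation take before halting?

initial: |V|=7 |E|=6  E = 0-q->1 1-p->0 1-q->3 4-p->3 6-q->5 6-q->6
step 1: apply R0 at {0↦5, 1↦6}  → |V|=6 |E|=5  E = 0-q->1 1-p->0 1-q->3 4-p->3 5-p->5
step 2: apply R1 at {0↦3, 1↦4, 2↦5, 3↦1}  → |V|=3 |E|=3  E = 0-q->1 1-p->0 1-p->1
normal form: no rule applies after step 2

Answer: 2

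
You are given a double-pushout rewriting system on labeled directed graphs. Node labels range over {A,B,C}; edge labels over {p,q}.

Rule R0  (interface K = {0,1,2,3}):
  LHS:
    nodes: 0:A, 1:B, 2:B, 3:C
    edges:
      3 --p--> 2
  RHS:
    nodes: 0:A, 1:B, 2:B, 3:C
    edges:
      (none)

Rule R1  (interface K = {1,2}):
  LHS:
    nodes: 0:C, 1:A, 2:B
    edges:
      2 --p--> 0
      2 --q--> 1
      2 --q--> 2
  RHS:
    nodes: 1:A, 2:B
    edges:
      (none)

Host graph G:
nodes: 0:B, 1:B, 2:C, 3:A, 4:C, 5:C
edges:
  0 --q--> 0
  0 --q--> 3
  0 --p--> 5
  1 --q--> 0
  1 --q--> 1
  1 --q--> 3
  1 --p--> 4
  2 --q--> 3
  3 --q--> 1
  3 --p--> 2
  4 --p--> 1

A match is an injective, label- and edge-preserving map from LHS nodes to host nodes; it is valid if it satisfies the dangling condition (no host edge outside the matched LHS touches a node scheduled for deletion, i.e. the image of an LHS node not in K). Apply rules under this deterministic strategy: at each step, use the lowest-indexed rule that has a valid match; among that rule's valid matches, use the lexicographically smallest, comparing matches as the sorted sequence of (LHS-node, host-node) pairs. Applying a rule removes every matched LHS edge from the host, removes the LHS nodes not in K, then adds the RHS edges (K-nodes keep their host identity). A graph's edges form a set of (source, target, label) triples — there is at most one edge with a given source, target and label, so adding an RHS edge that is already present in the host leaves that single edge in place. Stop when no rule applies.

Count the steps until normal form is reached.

start.  V:6 E:11  edges: 0-q->0 0-q->3 0-p->5 1-q->0 1-q->1 1-q->3 1-p->4 2-q->3 3-q->1 3-p->2 4-p->1
1. fire R0 via {0↦3, 1↦0, 2↦1, 3↦4}  →  V:6 E:10  edges: 0-q->0 0-q->3 0-p->5 1-q->0 1-q->1 1-q->3 1-p->4 2-q->3 3-q->1 3-p->2
2. fire R1 via {0↦4, 1↦3, 2↦1}  →  V:5 E:7  edges: 0-q->0 0-q->3 0-p->5 1-q->0 2-q->3 3-q->1 3-p->2
3. fire R1 via {0↦5, 1↦3, 2↦0}  →  V:4 E:4  edges: 1-q->0 2-q->3 3-q->1 3-p->2
final graph: no rule applies after step 3

Answer: 3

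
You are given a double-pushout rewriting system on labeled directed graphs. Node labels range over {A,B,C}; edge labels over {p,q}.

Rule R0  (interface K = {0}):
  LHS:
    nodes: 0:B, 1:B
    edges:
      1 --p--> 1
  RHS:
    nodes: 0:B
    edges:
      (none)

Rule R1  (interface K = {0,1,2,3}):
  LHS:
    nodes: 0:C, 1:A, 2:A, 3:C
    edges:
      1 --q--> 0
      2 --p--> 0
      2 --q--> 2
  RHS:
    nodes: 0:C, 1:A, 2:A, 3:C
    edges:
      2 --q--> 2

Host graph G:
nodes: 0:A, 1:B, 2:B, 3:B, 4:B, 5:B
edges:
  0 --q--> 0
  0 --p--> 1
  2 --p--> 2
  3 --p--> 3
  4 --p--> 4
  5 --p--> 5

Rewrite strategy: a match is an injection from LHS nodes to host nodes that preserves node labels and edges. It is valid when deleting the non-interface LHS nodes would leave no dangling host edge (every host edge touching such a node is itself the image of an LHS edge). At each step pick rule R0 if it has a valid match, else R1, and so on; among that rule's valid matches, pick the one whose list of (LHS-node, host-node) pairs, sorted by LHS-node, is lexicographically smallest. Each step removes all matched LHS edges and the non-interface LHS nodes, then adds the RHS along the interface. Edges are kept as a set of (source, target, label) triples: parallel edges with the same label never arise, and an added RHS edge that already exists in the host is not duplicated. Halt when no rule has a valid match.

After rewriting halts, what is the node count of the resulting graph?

start.  V:6 E:6  edges: 0-q->0 0-p->1 2-p->2 3-p->3 4-p->4 5-p->5
1. fire R0 via {0↦1, 1↦2}  →  V:5 E:5  edges: 0-q->0 0-p->1 3-p->3 4-p->4 5-p->5
2. fire R0 via {0↦1, 1↦3}  →  V:4 E:4  edges: 0-q->0 0-p->1 4-p->4 5-p->5
3. fire R0 via {0↦1, 1↦4}  →  V:3 E:3  edges: 0-q->0 0-p->1 5-p->5
4. fire R0 via {0↦1, 1↦5}  →  V:2 E:2  edges: 0-q->0 0-p->1
final graph: no rule applies after step 4
NF nodes: {0:A, 1:B}

Answer: 2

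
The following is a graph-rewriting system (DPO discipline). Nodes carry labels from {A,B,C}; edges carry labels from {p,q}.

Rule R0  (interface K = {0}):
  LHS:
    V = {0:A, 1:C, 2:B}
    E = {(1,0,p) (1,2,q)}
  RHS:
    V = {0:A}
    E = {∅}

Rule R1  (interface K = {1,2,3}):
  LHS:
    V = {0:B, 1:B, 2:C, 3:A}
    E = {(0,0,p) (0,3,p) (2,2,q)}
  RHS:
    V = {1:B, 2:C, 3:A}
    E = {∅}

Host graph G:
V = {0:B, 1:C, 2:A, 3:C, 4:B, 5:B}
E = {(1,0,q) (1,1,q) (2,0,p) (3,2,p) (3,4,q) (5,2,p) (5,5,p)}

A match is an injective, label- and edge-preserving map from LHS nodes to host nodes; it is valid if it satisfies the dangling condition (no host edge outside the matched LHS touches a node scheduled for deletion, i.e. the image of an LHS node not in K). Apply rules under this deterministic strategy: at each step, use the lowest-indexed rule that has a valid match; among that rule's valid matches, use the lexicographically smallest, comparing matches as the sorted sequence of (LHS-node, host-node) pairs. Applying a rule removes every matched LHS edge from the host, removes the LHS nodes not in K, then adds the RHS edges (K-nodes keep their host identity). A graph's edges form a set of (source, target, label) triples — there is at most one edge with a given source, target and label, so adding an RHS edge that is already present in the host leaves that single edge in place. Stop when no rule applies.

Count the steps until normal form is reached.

Answer: 2

Derivation:
initial: |V|=6 |E|=7  E = 1-q->0 1-q->1 2-p->0 3-p->2 3-q->4 5-p->2 5-p->5
step 1: apply R0 at {0↦2, 1↦3, 2↦4}  → |V|=4 |E|=5  E = 1-q->0 1-q->1 2-p->0 5-p->2 5-p->5
step 2: apply R1 at {0↦5, 1↦0, 2↦1, 3↦2}  → |V|=3 |E|=2  E = 1-q->0 2-p->0
halt: no rule applies after step 2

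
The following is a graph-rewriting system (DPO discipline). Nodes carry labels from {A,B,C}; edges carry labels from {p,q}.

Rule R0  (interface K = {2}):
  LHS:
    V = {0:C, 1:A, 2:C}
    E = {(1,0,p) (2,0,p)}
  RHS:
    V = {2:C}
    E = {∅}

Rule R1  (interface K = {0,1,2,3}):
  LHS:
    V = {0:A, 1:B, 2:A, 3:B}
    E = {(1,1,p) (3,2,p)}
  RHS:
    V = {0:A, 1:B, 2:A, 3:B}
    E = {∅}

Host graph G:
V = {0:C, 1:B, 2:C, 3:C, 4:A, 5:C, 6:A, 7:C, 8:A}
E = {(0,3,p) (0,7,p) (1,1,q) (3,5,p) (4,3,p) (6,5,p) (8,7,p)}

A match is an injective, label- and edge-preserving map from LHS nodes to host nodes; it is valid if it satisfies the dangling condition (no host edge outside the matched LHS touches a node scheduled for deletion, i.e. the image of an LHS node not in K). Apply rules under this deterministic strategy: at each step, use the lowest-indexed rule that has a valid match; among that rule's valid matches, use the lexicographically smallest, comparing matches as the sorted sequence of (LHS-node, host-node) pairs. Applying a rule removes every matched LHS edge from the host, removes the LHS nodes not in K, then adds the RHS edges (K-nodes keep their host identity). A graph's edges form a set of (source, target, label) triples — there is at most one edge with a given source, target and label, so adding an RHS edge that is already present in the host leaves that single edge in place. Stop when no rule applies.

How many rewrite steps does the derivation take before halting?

Answer: 3

Steps:
[0] host  ⇒  9 nodes, 7 edges  {0-p->3 0-p->7 1-q->1 3-p->5 4-p->3 6-p->5 8-p->7}
[1] R0 @ {0↦5, 1↦6, 2↦3}  ⇒  7 nodes, 5 edges  {0-p->3 0-p->7 1-q->1 4-p->3 8-p->7}
[2] R0 @ {0↦3, 1↦4, 2↦0}  ⇒  5 nodes, 3 edges  {0-p->7 1-q->1 8-p->7}
[3] R0 @ {0↦7, 1↦8, 2↦0}  ⇒  3 nodes, 1 edges  {1-q->1}
final graph: no rule applies after step 3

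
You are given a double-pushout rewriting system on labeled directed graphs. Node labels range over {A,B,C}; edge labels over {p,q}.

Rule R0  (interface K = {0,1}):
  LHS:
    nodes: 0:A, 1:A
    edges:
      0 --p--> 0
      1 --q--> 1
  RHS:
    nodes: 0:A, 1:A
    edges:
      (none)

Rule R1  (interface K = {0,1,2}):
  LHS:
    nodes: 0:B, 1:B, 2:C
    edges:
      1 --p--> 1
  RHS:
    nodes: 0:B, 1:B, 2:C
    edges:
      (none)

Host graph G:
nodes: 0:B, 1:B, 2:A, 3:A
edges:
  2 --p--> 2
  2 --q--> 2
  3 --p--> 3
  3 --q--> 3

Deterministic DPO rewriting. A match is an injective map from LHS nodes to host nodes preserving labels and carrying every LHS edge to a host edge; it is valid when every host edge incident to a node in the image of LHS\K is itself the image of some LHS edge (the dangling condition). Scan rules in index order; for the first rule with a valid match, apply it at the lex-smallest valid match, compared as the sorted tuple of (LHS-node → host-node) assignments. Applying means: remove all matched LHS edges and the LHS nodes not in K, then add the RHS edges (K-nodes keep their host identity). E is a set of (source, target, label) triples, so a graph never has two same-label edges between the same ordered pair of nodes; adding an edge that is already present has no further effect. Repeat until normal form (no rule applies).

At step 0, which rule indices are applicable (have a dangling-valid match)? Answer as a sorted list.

R0: 2 valid matches — {0↦2, 1↦3}, {0↦3, 1↦2}
R1: no valid match — LHS pattern not found

Answer: [R0]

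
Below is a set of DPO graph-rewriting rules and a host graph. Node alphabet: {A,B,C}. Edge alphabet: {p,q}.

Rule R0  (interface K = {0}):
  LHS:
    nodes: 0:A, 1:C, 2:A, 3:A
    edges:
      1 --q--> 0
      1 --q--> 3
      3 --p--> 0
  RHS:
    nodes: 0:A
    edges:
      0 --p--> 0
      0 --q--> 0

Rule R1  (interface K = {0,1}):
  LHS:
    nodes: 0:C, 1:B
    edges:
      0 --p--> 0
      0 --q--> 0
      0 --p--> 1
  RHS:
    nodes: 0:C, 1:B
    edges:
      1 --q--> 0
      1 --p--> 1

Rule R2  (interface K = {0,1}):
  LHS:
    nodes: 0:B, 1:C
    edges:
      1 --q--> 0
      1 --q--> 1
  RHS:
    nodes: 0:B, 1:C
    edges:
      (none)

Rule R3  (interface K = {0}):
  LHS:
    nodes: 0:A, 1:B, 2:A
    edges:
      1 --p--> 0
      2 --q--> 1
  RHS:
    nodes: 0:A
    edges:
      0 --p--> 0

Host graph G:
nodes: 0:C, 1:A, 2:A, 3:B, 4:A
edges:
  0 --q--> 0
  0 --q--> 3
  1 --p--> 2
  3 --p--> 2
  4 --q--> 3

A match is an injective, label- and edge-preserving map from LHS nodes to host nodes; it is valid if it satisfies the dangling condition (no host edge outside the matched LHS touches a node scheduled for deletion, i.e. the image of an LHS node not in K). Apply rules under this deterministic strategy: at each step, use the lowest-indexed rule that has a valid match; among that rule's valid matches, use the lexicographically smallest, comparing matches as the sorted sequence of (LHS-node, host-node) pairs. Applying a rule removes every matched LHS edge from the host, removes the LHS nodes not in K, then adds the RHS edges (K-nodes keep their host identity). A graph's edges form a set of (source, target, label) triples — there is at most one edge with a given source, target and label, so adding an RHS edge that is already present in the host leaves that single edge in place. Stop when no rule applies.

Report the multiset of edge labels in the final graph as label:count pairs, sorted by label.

Answer: p:2

Rewrite trace:
initial: |V|=5 |E|=5  E = 0-q->0 0-q->3 1-p->2 3-p->2 4-q->3
step 1: apply R2 at {0↦3, 1↦0}  → |V|=5 |E|=3  E = 1-p->2 3-p->2 4-q->3
step 2: apply R3 at {0↦2, 1↦3, 2↦4}  → |V|=3 |E|=2  E = 1-p->2 2-p->2
normal form: no rule applies after step 2
NF edges: [(1, 2, 'p'), (2, 2, 'p')]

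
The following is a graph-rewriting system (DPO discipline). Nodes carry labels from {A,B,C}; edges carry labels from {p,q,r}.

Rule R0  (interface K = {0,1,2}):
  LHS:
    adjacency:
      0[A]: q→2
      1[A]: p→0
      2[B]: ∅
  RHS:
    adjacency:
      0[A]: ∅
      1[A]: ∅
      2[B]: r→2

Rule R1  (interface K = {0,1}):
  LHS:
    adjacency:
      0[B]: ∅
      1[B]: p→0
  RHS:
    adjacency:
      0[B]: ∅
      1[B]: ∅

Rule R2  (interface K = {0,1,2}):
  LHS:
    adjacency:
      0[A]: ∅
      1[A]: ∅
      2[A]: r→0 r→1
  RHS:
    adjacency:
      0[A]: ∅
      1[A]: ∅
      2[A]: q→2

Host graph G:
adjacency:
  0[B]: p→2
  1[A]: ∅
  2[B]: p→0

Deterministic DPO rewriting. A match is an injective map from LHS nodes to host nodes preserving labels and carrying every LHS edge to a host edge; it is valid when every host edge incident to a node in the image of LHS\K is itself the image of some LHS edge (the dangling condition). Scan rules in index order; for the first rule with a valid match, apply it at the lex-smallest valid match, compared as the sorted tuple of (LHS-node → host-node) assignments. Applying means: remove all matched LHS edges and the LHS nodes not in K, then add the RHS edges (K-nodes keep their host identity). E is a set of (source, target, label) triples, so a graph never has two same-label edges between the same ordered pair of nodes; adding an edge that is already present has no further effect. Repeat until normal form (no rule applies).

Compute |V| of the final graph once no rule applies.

[0] host  ⇒  3 nodes, 2 edges  {0-p->2 2-p->0}
[1] R1 @ {0↦0, 1↦2}  ⇒  3 nodes, 1 edges  {0-p->2}
[2] R1 @ {0↦2, 1↦0}  ⇒  3 nodes, 0 edges  {∅}
final graph: no rule applies after step 2
NF nodes: {0:B, 1:A, 2:B}

Answer: 3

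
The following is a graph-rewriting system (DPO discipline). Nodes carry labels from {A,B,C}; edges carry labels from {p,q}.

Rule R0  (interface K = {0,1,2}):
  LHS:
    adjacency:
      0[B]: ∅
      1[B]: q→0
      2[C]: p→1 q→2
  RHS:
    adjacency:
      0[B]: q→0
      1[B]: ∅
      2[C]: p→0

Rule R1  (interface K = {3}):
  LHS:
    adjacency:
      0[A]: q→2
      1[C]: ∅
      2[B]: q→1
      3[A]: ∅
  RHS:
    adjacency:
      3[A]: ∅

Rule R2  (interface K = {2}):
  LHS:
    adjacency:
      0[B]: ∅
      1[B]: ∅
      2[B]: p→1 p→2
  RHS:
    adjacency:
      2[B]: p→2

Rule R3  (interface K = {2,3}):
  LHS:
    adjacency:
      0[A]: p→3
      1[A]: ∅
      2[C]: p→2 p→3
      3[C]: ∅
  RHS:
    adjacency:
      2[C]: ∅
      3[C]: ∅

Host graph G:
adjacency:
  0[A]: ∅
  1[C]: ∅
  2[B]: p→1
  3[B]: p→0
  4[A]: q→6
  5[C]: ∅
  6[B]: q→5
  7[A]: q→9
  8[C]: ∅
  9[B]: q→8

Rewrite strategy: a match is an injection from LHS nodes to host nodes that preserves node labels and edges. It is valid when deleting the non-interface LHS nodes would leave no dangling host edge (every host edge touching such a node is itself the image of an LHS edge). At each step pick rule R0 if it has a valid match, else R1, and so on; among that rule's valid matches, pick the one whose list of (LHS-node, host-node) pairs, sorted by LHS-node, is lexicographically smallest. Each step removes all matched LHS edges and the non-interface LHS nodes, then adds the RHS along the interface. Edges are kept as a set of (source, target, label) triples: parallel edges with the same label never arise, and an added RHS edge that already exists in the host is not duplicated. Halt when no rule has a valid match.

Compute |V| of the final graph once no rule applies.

initial: |V|=10 |E|=6  E = 2-p->1 3-p->0 4-q->6 6-q->5 7-q->9 9-q->8
step 1: apply R1 at {0↦4, 1↦5, 2↦6, 3↦0}  → |V|=7 |E|=4  E = 2-p->1 3-p->0 7-q->9 9-q->8
step 2: apply R1 at {0↦7, 1↦8, 2↦9, 3↦0}  → |V|=4 |E|=2  E = 2-p->1 3-p->0
halt: no rule applies after step 2
NF nodes: {0:A, 1:C, 2:B, 3:B}

Answer: 4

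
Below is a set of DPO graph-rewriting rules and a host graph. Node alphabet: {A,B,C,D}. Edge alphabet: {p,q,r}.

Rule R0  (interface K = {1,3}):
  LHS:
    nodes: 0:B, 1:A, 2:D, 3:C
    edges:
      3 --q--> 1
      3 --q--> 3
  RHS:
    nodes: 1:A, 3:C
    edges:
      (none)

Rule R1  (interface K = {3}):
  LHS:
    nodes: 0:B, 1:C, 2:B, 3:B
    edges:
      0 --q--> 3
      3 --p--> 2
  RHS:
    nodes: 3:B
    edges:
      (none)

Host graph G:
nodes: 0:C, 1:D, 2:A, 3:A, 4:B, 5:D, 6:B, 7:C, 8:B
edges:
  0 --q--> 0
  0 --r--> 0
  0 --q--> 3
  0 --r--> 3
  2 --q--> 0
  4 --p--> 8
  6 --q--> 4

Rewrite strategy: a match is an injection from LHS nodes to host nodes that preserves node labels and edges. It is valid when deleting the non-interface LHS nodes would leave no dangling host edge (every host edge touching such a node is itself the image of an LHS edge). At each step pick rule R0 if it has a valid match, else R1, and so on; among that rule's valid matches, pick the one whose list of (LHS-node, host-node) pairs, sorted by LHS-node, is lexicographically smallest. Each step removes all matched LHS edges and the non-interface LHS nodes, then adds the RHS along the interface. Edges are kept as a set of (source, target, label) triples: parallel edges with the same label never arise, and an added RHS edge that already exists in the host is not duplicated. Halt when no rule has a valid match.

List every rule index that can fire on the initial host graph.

Answer: [R1]

Rewrite trace:
R0: no valid match — 6 raw matches, all fail dangling condition
R1: 1 valid match — {0↦6, 1↦7, 2↦8, 3↦4}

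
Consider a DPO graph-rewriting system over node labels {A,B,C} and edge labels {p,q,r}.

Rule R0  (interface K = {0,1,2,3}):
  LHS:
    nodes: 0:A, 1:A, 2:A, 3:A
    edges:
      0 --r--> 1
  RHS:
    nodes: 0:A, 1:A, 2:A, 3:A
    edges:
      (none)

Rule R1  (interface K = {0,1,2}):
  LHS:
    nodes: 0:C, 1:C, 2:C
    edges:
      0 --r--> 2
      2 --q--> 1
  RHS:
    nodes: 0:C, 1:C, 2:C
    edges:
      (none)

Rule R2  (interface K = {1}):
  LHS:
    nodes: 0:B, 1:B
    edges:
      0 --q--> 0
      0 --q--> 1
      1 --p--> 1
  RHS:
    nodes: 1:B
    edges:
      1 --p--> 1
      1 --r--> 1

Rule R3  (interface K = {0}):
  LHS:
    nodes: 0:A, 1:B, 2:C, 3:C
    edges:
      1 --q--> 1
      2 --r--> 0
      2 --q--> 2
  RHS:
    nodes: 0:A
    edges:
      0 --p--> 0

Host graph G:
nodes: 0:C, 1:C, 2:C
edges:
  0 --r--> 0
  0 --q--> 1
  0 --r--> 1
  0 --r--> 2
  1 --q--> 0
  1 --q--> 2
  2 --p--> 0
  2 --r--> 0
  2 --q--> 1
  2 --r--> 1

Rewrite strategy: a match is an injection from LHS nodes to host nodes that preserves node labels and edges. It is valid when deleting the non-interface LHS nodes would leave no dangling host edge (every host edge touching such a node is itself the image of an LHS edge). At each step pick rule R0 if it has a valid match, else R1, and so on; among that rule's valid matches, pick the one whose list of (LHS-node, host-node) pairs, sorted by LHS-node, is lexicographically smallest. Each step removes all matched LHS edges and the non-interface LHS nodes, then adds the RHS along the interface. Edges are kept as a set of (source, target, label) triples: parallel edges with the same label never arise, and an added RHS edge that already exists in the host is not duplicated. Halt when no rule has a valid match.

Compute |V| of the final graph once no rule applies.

[0] host  ⇒  3 nodes, 10 edges  {0-r->0 0-q->1 0-r->1 0-r->2 1-q->0 1-q->2 2-p->0 2-r->0 2-q->1 2-r->1}
[1] R1 @ {0↦0, 1↦1, 2↦2}  ⇒  3 nodes, 8 edges  {0-r->0 0-q->1 0-r->1 1-q->0 1-q->2 2-p->0 2-r->0 2-r->1}
[2] R1 @ {0↦0, 1↦2, 2↦1}  ⇒  3 nodes, 6 edges  {0-r->0 0-q->1 1-q->0 2-p->0 2-r->0 2-r->1}
[3] R1 @ {0↦2, 1↦0, 2↦1}  ⇒  3 nodes, 4 edges  {0-r->0 0-q->1 2-p->0 2-r->0}
[4] R1 @ {0↦2, 1↦1, 2↦0}  ⇒  3 nodes, 2 edges  {0-r->0 2-p->0}
normal form: no rule applies after step 4
NF nodes: {0:C, 1:C, 2:C}

Answer: 3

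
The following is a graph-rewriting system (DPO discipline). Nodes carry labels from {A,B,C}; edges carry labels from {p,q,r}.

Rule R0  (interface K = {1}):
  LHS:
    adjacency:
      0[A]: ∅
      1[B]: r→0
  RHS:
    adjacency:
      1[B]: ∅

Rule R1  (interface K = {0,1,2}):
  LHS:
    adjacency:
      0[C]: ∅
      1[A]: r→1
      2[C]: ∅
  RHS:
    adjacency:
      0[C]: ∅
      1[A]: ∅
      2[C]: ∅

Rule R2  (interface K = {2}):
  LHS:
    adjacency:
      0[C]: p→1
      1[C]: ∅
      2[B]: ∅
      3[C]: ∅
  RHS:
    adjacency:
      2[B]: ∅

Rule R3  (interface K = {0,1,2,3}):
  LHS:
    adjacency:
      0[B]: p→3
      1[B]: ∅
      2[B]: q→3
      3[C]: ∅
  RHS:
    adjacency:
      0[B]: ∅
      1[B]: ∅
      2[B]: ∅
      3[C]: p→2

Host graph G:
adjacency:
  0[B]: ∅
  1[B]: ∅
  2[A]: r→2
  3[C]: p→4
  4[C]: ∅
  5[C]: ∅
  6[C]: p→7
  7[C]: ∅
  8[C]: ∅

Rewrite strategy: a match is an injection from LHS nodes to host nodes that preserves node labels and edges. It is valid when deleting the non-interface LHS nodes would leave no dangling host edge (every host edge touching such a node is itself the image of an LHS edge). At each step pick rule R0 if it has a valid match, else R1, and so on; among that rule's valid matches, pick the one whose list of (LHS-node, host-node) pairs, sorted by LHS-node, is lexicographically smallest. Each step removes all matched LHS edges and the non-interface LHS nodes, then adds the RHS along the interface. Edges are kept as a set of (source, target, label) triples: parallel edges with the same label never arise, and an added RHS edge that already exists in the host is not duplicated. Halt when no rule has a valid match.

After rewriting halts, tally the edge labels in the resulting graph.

[0] host  ⇒  9 nodes, 3 edges  {2-r->2 3-p->4 6-p->7}
[1] R1 @ {0↦3, 1↦2, 2↦4}  ⇒  9 nodes, 2 edges  {3-p->4 6-p->7}
[2] R2 @ {0↦3, 1↦4, 2↦0, 3↦5}  ⇒  6 nodes, 1 edges  {6-p->7}
[3] R2 @ {0↦6, 1↦7, 2↦0, 3↦8}  ⇒  3 nodes, 0 edges  {∅}
final graph: no rule applies after step 3
NF edges: []

Answer: (no edges)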